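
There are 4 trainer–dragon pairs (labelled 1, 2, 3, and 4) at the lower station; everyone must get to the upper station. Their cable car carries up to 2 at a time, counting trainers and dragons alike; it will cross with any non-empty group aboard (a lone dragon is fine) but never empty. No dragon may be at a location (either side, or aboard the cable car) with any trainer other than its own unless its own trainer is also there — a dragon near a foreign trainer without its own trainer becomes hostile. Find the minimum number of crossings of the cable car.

Following every safe sequence of crossings from the start, the most of the 8 that can be at the upper station as the cable car arrives there on crossings 1, 3, 5 is 2, 3, 4 respectively; the best ever achieved is 4 of 8.
From crossing 7 on, no configuration arises that was not already reachable earlier: only 44 distinct safe configurations (who is on which side, and where the cable car is) can ever be reached, none of them has everyone across, and every continuation just revisits them. So no valid plan exists.

impossible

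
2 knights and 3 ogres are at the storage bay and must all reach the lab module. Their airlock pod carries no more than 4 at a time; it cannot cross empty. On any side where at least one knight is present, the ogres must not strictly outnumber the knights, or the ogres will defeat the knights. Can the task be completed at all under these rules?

The ogres already outnumber the knights at the storage bay before anyone moves, so the starting position itself is disallowed.

No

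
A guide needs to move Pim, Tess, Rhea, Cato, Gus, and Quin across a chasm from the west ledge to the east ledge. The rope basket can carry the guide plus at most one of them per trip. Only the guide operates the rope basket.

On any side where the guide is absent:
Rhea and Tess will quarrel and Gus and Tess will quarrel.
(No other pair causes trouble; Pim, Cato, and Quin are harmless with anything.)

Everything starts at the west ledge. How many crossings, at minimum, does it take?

Counting alone: the guide can take at most 1 across per trip to the east ledge, so moving all 6 needs at least 6 loaded trips out, with a return between consecutive ones — at least 11 crossings.
The safety rule pushes this higher. Following every safe sequence of crossings, the most of the 6 that can be at the east ledge as the rope basket arrives there on crossing 11 is 5 — never all 6.
So no plan with fewer than 13 crossings exists, and this one achieves 13:
1. Guide goes to the east ledge with Tess.  [the west ledge: Cato, Gus, Pim, Quin, Rhea | the east ledge: Tess]
2. Guide goes back to the west ledge alone.  [the west ledge: Cato, Gus, Pim, Quin, Rhea | the east ledge: Tess]
3. Guide goes to the east ledge with Pim.  [the west ledge: Cato, Gus, Quin, Rhea | the east ledge: Pim, Tess]
4. Guide goes back to the west ledge alone.  [the west ledge: Cato, Gus, Quin, Rhea | the east ledge: Pim, Tess]
5. Guide goes to the east ledge with Rhea.  [the west ledge: Cato, Gus, Quin | the east ledge: Pim, Rhea, Tess]
6. Guide goes back to the west ledge with Tess.  [the west ledge: Cato, Gus, Quin, Tess | the east ledge: Pim, Rhea]
7. Guide goes to the east ledge with Gus.  [the west ledge: Cato, Quin, Tess | the east ledge: Gus, Pim, Rhea]
8. Guide goes back to the west ledge alone.  [the west ledge: Cato, Quin, Tess | the east ledge: Gus, Pim, Rhea]
9. Guide goes to the east ledge with Cato.  [the west ledge: Quin, Tess | the east ledge: Cato, Gus, Pim, Rhea]
10. Guide goes back to the west ledge alone.  [the west ledge: Quin, Tess | the east ledge: Cato, Gus, Pim, Rhea]
11. Guide goes to the east ledge with Quin.  [the west ledge: Tess | the east ledge: Cato, Gus, Pim, Quin, Rhea]
12. Guide goes back to the west ledge alone.  [the west ledge: Tess | the east ledge: Cato, Gus, Pim, Quin, Rhea]
13. Guide goes to the east ledge with Tess.  [the west ledge: — | the east ledge: Cato, Gus, Pim, Quin, Rhea, Tess]

13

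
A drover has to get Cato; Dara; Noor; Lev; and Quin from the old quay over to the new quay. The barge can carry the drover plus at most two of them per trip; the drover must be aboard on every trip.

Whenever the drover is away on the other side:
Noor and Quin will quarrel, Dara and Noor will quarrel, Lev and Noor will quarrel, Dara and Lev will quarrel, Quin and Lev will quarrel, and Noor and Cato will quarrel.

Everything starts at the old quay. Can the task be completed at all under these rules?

1. Drover goes to the new quay with Lev and Noor.
2. Drover goes back to the old quay with Noor.
3. Drover goes to the new quay with Cato and Noor.
4. Drover goes back to the old quay with Noor.
5. Drover goes to the new quay with Dara and Quin.
6. Drover goes back to the old quay with Lev.
7. Drover goes to the new quay with Lev and Noor.

Yes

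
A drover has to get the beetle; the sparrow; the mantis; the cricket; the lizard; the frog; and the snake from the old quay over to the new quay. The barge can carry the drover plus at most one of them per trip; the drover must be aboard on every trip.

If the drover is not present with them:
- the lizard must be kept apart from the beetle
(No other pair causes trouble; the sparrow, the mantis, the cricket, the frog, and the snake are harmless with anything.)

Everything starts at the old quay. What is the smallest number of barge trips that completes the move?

13

Counting alone: the drover can take at most 1 across per trip to the new quay, so moving all 7 needs at least 7 loaded trips out, with a return between consecutive ones — at least 13 crossings.
The plan below uses exactly 13 crossings, so it is optimal:
1. Drover goes to the new quay with the beetle.  [the old quay: the cricket, the frog, the lizard, the mantis, the snake, the sparrow | the new quay: the beetle]
2. Drover goes back to the old quay alone.  [the old quay: the cricket, the frog, the lizard, the mantis, the snake, the sparrow | the new quay: the beetle]
3. Drover goes to the new quay with the sparrow.  [the old quay: the cricket, the frog, the lizard, the mantis, the snake | the new quay: the beetle, the sparrow]
4. Drover goes back to the old quay alone.  [the old quay: the cricket, the frog, the lizard, the mantis, the snake | the new quay: the beetle, the sparrow]
5. Drover goes to the new quay with the mantis.  [the old quay: the cricket, the frog, the lizard, the snake | the new quay: the beetle, the mantis, the sparrow]
6. Drover goes back to the old quay alone.  [the old quay: the cricket, the frog, the lizard, the snake | the new quay: the beetle, the mantis, the sparrow]
7. Drover goes to the new quay with the cricket.  [the old quay: the frog, the lizard, the snake | the new quay: the beetle, the cricket, the mantis, the sparrow]
8. Drover goes back to the old quay alone.  [the old quay: the frog, the lizard, the snake | the new quay: the beetle, the cricket, the mantis, the sparrow]
9. Drover goes to the new quay with the frog.  [the old quay: the lizard, the snake | the new quay: the beetle, the cricket, the frog, the mantis, the sparrow]
10. Drover goes back to the old quay alone.  [the old quay: the lizard, the snake | the new quay: the beetle, the cricket, the frog, the mantis, the sparrow]
11. Drover goes to the new quay with the snake.  [the old quay: the lizard | the new quay: the beetle, the cricket, the frog, the mantis, the snake, the sparrow]
12. Drover goes back to the old quay alone.  [the old quay: the lizard | the new quay: the beetle, the cricket, the frog, the mantis, the snake, the sparrow]
13. Drover goes to the new quay with the lizard.  [the old quay: — | the new quay: the beetle, the cricket, the frog, the lizard, the mantis, the snake, the sparrow]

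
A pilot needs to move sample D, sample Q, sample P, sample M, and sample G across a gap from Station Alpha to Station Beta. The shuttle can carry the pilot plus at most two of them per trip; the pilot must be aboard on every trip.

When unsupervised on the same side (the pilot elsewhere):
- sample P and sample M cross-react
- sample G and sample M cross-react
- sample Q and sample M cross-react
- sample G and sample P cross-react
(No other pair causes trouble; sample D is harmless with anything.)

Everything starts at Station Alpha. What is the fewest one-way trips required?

7

Counting alone: the pilot can take at most 2 across per trip to Station Beta, so moving all 5 needs at least 3 loaded trips out, with a return between consecutive ones — at least 5 crossings.
The safety rule pushes this higher. Following every safe sequence of crossings, the most of the 5 that can be at Station Beta as the shuttle arrives there on crossing 5 is 4 — never all 5.
So no plan with fewer than 7 crossings exists, and this one achieves 7:
1. Pilot goes to Station Beta with sample M and sample P.
2. Pilot goes back to Station Alpha with sample P.
3. Pilot goes to Station Beta with sample D and sample P.
4. Pilot goes back to Station Alpha with sample P.
5. Pilot goes to Station Beta with sample P and sample Q.
6. Pilot goes back to Station Alpha with sample M.
7. Pilot goes to Station Beta with sample G and sample M.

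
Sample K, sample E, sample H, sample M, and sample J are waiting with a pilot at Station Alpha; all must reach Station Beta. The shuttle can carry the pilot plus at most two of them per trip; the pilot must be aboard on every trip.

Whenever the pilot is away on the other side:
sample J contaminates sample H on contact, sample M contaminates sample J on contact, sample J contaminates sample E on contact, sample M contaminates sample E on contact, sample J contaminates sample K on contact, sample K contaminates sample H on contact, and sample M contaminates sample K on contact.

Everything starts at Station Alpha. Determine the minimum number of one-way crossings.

Whatever the first load, the items left behind include a forbidden pair without the pilot. No opening move is safe, so no plan exists.

impossible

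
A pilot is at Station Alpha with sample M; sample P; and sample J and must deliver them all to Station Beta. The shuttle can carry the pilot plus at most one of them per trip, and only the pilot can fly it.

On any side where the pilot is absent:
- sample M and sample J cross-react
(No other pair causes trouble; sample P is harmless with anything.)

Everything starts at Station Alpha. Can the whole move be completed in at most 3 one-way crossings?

Counting alone: the pilot can take at most 1 across per trip to Station Beta, so moving all 3 needs at least 3 loaded trips out, with a return between consecutive ones — at least 5 crossings.
Since 3 < 5, 3 crossings cannot be enough. (The shortest complete plan in fact takes 5:)
1. Pilot goes to Station Beta with sample M.  [Station Alpha: sample J, sample P | Station Beta: sample M]
2. Pilot goes back to Station Alpha alone.  [Station Alpha: sample J, sample P | Station Beta: sample M]
3. Pilot goes to Station Beta with sample P.  [Station Alpha: sample J | Station Beta: sample M, sample P]
4. Pilot goes back to Station Alpha alone.  [Station Alpha: sample J | Station Beta: sample M, sample P]
5. Pilot goes to Station Beta with sample J.  [Station Alpha: — | Station Beta: sample J, sample M, sample P]

No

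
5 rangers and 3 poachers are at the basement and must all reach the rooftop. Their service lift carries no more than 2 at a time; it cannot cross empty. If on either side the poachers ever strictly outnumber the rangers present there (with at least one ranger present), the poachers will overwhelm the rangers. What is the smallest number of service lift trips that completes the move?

13

Counting alone: each trip to the rooftop takes at most 2 across and each return brings at least 1 back, so after t trips out (and t−1 returns) at most 2t − (t−1) of the 8 are across; that first reaches 8 at t = 7, so at least 13 crossings are needed.
The plan below uses exactly 13 crossings, so it is optimal:
1. 2 poachers → the rooftop.  (the basement: 5R 1P; the rooftop: 0R 2P)
2. 1 poacher ← the basement.  (the basement: 5R 2P; the rooftop: 0R 1P)
3. 2 poachers → the rooftop.  (the basement: 5R 0P; the rooftop: 0R 3P)
4. 1 poacher ← the basement.  (the basement: 5R 1P; the rooftop: 0R 2P)
5. 2 rangers → the rooftop.  (the basement: 3R 1P; the rooftop: 2R 2P)
6. 1 poacher ← the basement.  (the basement: 3R 2P; the rooftop: 2R 1P)
7. 1 ranger and 1 poacher → the rooftop.  (the basement: 2R 1P; the rooftop: 3R 2P)
8. 1 poacher ← the basement.  (the basement: 2R 2P; the rooftop: 3R 1P)
9. 2 poachers → the rooftop.  (the basement: 2R 0P; the rooftop: 3R 3P)
10. 1 poacher ← the basement.  (the basement: 2R 1P; the rooftop: 3R 2P)
11. 1 ranger and 1 poacher → the rooftop.  (the basement: 1R 0P; the rooftop: 4R 3P)
12. 1 poacher ← the basement.  (the basement: 1R 1P; the rooftop: 4R 2P)
13. 1 ranger and 1 poacher → the rooftop.  (the basement: 0R 0P; the rooftop: 5R 3P)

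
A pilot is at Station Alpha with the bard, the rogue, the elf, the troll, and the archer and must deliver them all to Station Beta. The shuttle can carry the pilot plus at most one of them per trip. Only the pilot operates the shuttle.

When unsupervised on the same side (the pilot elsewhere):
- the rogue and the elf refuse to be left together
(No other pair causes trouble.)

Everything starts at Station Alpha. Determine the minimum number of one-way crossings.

9

Counting alone: the pilot can take at most 1 across per trip to Station Beta, so moving all 5 needs at least 5 loaded trips out, with a return between consecutive ones — at least 9 crossings.
The plan below uses exactly 9 crossings, so it is optimal:
1. Pilot goes to Station Beta with the rogue.
2. Pilot goes back to Station Alpha alone.
3. Pilot goes to Station Beta with the bard.
4. Pilot goes back to Station Alpha alone.
5. Pilot goes to Station Beta with the troll.
6. Pilot goes back to Station Alpha alone.
7. Pilot goes to Station Beta with the archer.
8. Pilot goes back to Station Alpha alone.
9. Pilot goes to Station Beta with the elf.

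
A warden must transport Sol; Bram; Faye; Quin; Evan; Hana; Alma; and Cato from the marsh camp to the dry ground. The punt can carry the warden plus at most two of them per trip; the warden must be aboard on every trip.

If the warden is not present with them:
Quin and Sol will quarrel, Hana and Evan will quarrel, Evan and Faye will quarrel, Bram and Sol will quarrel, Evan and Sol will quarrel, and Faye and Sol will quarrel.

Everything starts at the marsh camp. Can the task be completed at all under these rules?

1. Warden goes to the dry ground with Evan and Sol.
2. Warden goes back to the marsh camp with Sol.
3. Warden goes to the dry ground with Bram and Sol.
4. Warden goes back to the marsh camp with Sol.
5. Warden goes to the dry ground with Quin and Sol.
6. Warden goes back to the marsh camp with Sol.
7. Warden goes to the dry ground with Alma and Sol.
8. Warden goes back to the marsh camp with Sol.
9. Warden goes to the dry ground with Cato and Sol.
10. Warden goes back to the marsh camp with Sol.
11. Warden goes to the dry ground with Faye and Hana.
12. Warden goes back to the marsh camp with Evan.
13. Warden goes to the dry ground with Evan and Sol.

Yes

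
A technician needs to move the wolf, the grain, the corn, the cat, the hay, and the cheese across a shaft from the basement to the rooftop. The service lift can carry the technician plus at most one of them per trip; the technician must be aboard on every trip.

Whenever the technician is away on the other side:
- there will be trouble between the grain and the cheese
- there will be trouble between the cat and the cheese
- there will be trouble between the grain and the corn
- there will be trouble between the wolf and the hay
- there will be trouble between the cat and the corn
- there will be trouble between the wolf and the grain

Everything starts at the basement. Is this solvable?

Whatever the first load, the items left behind include a forbidden pair without the technician. No opening move is safe, so no plan exists.

No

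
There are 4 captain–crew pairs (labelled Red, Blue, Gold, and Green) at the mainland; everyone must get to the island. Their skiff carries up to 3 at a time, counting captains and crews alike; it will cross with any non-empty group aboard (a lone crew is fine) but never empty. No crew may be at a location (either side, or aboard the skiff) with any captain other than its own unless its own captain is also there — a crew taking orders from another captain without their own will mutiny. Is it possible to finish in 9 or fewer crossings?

Yes

Yes — this plan uses 9 crossings (≤ 9):
1. captain Red and crew Red cross → the island.
2. captain Red crosses ← the mainland.
3. captain Blue, captain Red, and crew Blue cross → the island.
4. captain Red and crew Red cross ← the mainland.
5. captain Gold, captain Green, and captain Red cross → the island.
6. crew Blue crosses ← the mainland.
7. crew Blue and crew Red cross → the island.
8. crew Red crosses ← the mainland.
9. crew Gold, crew Green, and crew Red cross → the island.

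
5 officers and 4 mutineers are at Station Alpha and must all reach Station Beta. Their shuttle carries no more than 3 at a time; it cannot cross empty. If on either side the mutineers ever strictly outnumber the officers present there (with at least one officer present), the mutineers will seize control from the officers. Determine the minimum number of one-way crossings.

7

Counting alone: each trip to Station Beta takes at most 3 across and each return brings at least 1 back, so after t trips out (and t−1 returns) at most 3t − (t−1) of the 9 are across; that first reaches 9 at t = 4, so at least 7 crossings are needed.
The plan below uses exactly 7 crossings, so it is optimal:
1. 3 mutineers → Station Beta.  (Station Alpha: 5O 1M; Station Beta: 0O 3M)
2. 1 mutineer ← Station Alpha.  (Station Alpha: 5O 2M; Station Beta: 0O 2M)
3. 3 officers → Station Beta.  (Station Alpha: 2O 2M; Station Beta: 3O 2M)
4. 1 officer ← Station Alpha.  (Station Alpha: 3O 2M; Station Beta: 2O 2M)
5. 2 officers and 1 mutineer → Station Beta.  (Station Alpha: 1O 1M; Station Beta: 4O 3M)
6. 1 officer ← Station Alpha.  (Station Alpha: 2O 1M; Station Beta: 3O 3M)
7. 2 officers and 1 mutineer → Station Beta.  (Station Alpha: 0O 0M; Station Beta: 5O 4M)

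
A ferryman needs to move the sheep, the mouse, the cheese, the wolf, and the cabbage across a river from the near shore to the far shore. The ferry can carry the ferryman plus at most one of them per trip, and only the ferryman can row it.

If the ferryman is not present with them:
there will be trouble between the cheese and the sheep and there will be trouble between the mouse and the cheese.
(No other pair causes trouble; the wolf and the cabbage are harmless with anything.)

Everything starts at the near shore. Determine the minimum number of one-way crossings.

Counting alone: the ferryman can take at most 1 across per trip to the far shore, so moving all 5 needs at least 5 loaded trips out, with a return between consecutive ones — at least 9 crossings.
The safety rule pushes this higher. Following every safe sequence of crossings, the most of the 5 that can be at the far shore as the ferry arrives there on crossing 9 is 4 — never all 5.
So no plan with fewer than 11 crossings exists, and this one achieves 11:
1. Ferryman goes to the far shore with the cheese.  [the near shore: the cabbage, the mouse, the sheep, the wolf | the far shore: the cheese]
2. Ferryman goes back to the near shore alone.  [the near shore: the cabbage, the mouse, the sheep, the wolf | the far shore: the cheese]
3. Ferryman goes to the far shore with the sheep.  [the near shore: the cabbage, the mouse, the wolf | the far shore: the cheese, the sheep]
4. Ferryman goes back to the near shore with the cheese.  [the near shore: the cabbage, the cheese, the mouse, the wolf | the far shore: the sheep]
5. Ferryman goes to the far shore with the mouse.  [the near shore: the cabbage, the cheese, the wolf | the far shore: the mouse, the sheep]
6. Ferryman goes back to the near shore alone.  [the near shore: the cabbage, the cheese, the wolf | the far shore: the mouse, the sheep]
7. Ferryman goes to the far shore with the wolf.  [the near shore: the cabbage, the cheese | the far shore: the mouse, the sheep, the wolf]
8. Ferryman goes back to the near shore alone.  [the near shore: the cabbage, the cheese | the far shore: the mouse, the sheep, the wolf]
9. Ferryman goes to the far shore with the cabbage.  [the near shore: the cheese | the far shore: the cabbage, the mouse, the sheep, the wolf]
10. Ferryman goes back to the near shore alone.  [the near shore: the cheese | the far shore: the cabbage, the mouse, the sheep, the wolf]
11. Ferryman goes to the far shore with the cheese.  [the near shore: — | the far shore: the cabbage, the cheese, the mouse, the sheep, the wolf]

11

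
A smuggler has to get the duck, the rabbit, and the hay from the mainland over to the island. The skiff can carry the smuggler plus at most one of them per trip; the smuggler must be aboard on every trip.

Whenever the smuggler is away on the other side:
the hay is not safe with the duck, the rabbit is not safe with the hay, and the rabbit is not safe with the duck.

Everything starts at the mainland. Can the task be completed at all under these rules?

Whatever the first load, the items left behind include a forbidden pair without the smuggler. No opening move is safe, so no plan exists.

No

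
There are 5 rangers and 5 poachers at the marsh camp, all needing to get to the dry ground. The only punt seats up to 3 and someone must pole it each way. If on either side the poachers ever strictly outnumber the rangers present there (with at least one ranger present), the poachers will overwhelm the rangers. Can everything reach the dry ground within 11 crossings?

Yes

Yes — this plan uses 11 crossings (≤ 11):
1. 2 poachers → the dry ground.  (the marsh camp: 5R 3P; the dry ground: 0R 2P)
2. 1 poacher ← the marsh camp.  (the marsh camp: 5R 4P; the dry ground: 0R 1P)
3. 3 poachers → the dry ground.  (the marsh camp: 5R 1P; the dry ground: 0R 4P)
4. 1 poacher ← the marsh camp.  (the marsh camp: 5R 2P; the dry ground: 0R 3P)
5. 3 rangers → the dry ground.  (the marsh camp: 2R 2P; the dry ground: 3R 3P)
6. 1 ranger and 1 poacher ← the marsh camp.  (the marsh camp: 3R 3P; the dry ground: 2R 2P)
7. 3 rangers → the dry ground.  (the marsh camp: 0R 3P; the dry ground: 5R 2P)
8. 1 poacher ← the marsh camp.  (the marsh camp: 0R 4P; the dry ground: 5R 1P)
9. 2 poachers → the dry ground.  (the marsh camp: 0R 2P; the dry ground: 5R 3P)
10. 1 poacher ← the marsh camp.  (the marsh camp: 0R 3P; the dry ground: 5R 2P)
11. 3 poachers → the dry ground.  (the marsh camp: 0R 0P; the dry ground: 5R 5P)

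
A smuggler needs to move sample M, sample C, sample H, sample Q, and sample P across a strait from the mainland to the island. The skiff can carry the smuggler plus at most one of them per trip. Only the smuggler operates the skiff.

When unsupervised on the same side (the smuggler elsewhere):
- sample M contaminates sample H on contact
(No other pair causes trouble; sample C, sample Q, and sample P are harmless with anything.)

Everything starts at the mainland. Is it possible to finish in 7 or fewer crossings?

No

Counting alone: the smuggler can take at most 1 across per trip to the island, so moving all 5 needs at least 5 loaded trips out, with a return between consecutive ones — at least 9 crossings.
Since 7 < 9, 7 crossings cannot be enough. (The shortest complete plan in fact takes 9:)
1. Smuggler goes to the island with sample M.  [the mainland: sample C, sample H, sample P, sample Q | the island: sample M]
2. Smuggler goes back to the mainland alone.  [the mainland: sample C, sample H, sample P, sample Q | the island: sample M]
3. Smuggler goes to the island with sample C.  [the mainland: sample H, sample P, sample Q | the island: sample C, sample M]
4. Smuggler goes back to the mainland alone.  [the mainland: sample H, sample P, sample Q | the island: sample C, sample M]
5. Smuggler goes to the island with sample Q.  [the mainland: sample H, sample P | the island: sample C, sample M, sample Q]
6. Smuggler goes back to the mainland alone.  [the mainland: sample H, sample P | the island: sample C, sample M, sample Q]
7. Smuggler goes to the island with sample P.  [the mainland: sample H | the island: sample C, sample M, sample P, sample Q]
8. Smuggler goes back to the mainland alone.  [the mainland: sample H | the island: sample C, sample M, sample P, sample Q]
9. Smuggler goes to the island with sample H.  [the mainland: — | the island: sample C, sample H, sample M, sample P, sample Q]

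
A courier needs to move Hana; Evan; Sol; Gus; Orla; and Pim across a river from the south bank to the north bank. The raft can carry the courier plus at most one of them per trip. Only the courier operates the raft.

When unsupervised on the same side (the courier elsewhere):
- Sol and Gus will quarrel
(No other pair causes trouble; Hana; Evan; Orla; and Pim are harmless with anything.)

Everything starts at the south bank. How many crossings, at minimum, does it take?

11

Counting alone: the courier can take at most 1 across per trip to the north bank, so moving all 6 needs at least 6 loaded trips out, with a return between consecutive ones — at least 11 crossings.
The plan below uses exactly 11 crossings, so it is optimal:
1. Courier goes to the north bank with Sol.  [the south bank: Evan, Gus, Hana, Orla, Pim | the north bank: Sol]
2. Courier goes back to the south bank alone.  [the south bank: Evan, Gus, Hana, Orla, Pim | the north bank: Sol]
3. Courier goes to the north bank with Hana.  [the south bank: Evan, Gus, Orla, Pim | the north bank: Hana, Sol]
4. Courier goes back to the south bank alone.  [the south bank: Evan, Gus, Orla, Pim | the north bank: Hana, Sol]
5. Courier goes to the north bank with Evan.  [the south bank: Gus, Orla, Pim | the north bank: Evan, Hana, Sol]
6. Courier goes back to the south bank alone.  [the south bank: Gus, Orla, Pim | the north bank: Evan, Hana, Sol]
7. Courier goes to the north bank with Orla.  [the south bank: Gus, Pim | the north bank: Evan, Hana, Orla, Sol]
8. Courier goes back to the south bank alone.  [the south bank: Gus, Pim | the north bank: Evan, Hana, Orla, Sol]
9. Courier goes to the north bank with Pim.  [the south bank: Gus | the north bank: Evan, Hana, Orla, Pim, Sol]
10. Courier goes back to the south bank alone.  [the south bank: Gus | the north bank: Evan, Hana, Orla, Pim, Sol]
11. Courier goes to the north bank with Gus.  [the south bank: — | the north bank: Evan, Gus, Hana, Orla, Pim, Sol]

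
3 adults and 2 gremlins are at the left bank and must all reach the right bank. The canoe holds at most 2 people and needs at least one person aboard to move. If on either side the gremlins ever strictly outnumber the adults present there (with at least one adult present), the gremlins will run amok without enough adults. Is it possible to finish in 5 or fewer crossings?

No

Counting alone: each trip to the right bank takes at most 2 across and each return brings at least 1 back, so after t trips out (and t−1 returns) at most 2t − (t−1) of the 5 are across; that first reaches 5 at t = 4, so at least 7 crossings are needed.
Since 5 < 7, 5 crossings cannot be enough. (The shortest complete plan in fact takes 7:)
1. 2 gremlins → the right bank.  (the left bank: 3A 0G; the right bank: 0A 2G)
2. 1 gremlin ← the left bank.  (the left bank: 3A 1G; the right bank: 0A 1G)
3. 2 adults → the right bank.  (the left bank: 1A 1G; the right bank: 2A 1G)
4. 1 adult ← the left bank.  (the left bank: 2A 1G; the right bank: 1A 1G)
5. 1 adult and 1 gremlin → the right bank.  (the left bank: 1A 0G; the right bank: 2A 2G)
6. 1 gremlin ← the left bank.  (the left bank: 1A 1G; the right bank: 2A 1G)
7. 1 adult and 1 gremlin → the right bank.  (the left bank: 0A 0G; the right bank: 3A 2G)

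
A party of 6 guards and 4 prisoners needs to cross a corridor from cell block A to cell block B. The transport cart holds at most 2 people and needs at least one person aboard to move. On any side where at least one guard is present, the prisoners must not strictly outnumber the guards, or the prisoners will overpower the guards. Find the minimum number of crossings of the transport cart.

17

Counting alone: each trip to cell block B takes at most 2 across and each return brings at least 1 back, so after t trips out (and t−1 returns) at most 2t − (t−1) of the 10 are across; that first reaches 10 at t = 9, so at least 17 crossings are needed.
The plan below uses exactly 17 crossings, so it is optimal:
1. 2 prisoners → cell block B.  (cell block A: 6G 2P; cell block B: 0G 2P)
2. 1 prisoner ← cell block A.  (cell block A: 6G 3P; cell block B: 0G 1P)
3. 2 prisoners → cell block B.  (cell block A: 6G 1P; cell block B: 0G 3P)
4. 1 prisoner ← cell block A.  (cell block A: 6G 2P; cell block B: 0G 2P)
5. 2 guards → cell block B.  (cell block A: 4G 2P; cell block B: 2G 2P)
6. 1 prisoner ← cell block A.  (cell block A: 4G 3P; cell block B: 2G 1P)
7. 1 guard and 1 prisoner → cell block B.  (cell block A: 3G 2P; cell block B: 3G 2P)
8. 1 prisoner ← cell block A.  (cell block A: 3G 3P; cell block B: 3G 1P)
9. 2 prisoners → cell block B.  (cell block A: 3G 1P; cell block B: 3G 3P)
10. 1 prisoner ← cell block A.  (cell block A: 3G 2P; cell block B: 3G 2P)
11. 1 guard and 1 prisoner → cell block B.  (cell block A: 2G 1P; cell block B: 4G 3P)
12. 1 prisoner ← cell block A.  (cell block A: 2G 2P; cell block B: 4G 2P)
13. 2 prisoners → cell block B.  (cell block A: 2G 0P; cell block B: 4G 4P)
14. 1 prisoner ← cell block A.  (cell block A: 2G 1P; cell block B: 4G 3P)
15. 1 guard and 1 prisoner → cell block B.  (cell block A: 1G 0P; cell block B: 5G 4P)
16. 1 prisoner ← cell block A.  (cell block A: 1G 1P; cell block B: 5G 3P)
17. 1 guard and 1 prisoner → cell block B.  (cell block A: 0G 0P; cell block B: 6G 4P)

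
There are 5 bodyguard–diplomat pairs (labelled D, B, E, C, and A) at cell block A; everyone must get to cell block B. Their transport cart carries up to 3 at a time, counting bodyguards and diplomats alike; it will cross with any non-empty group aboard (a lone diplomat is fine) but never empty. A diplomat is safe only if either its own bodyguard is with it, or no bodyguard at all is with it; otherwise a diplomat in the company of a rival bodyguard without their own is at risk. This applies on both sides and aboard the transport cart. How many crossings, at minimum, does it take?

Counting alone: each trip to cell block B takes at most 3 across and each return brings at least 1 back, so after t trips out (and t−1 returns) at most 3t − (t−1) of the 10 are across; that first reaches 10 at t = 5, so at least 9 crossings are needed.
The safety rule pushes this higher. Following every safe sequence of crossings, the most of the 10 that can be at cell block B as the transport cart arrives there on crossing 9 is 9 — never all 10.
So no plan with fewer than 11 crossings exists, and this one achieves 11:
1. bodyguard D and diplomat D cross → cell block B.
2. bodyguard D crosses ← cell block A.
3. diplomat B, diplomat C, and diplomat E cross → cell block B.
4. diplomat D crosses ← cell block A.
5. bodyguard B, bodyguard C, and bodyguard E cross → cell block B.
6. bodyguard B and diplomat B cross ← cell block A.
7. bodyguard A, bodyguard B, and bodyguard D cross → cell block B.
8. diplomat E crosses ← cell block A.
9. diplomat B and diplomat D cross → cell block B.
10. diplomat D crosses ← cell block A.
11. diplomat A, diplomat D, and diplomat E cross → cell block B.

11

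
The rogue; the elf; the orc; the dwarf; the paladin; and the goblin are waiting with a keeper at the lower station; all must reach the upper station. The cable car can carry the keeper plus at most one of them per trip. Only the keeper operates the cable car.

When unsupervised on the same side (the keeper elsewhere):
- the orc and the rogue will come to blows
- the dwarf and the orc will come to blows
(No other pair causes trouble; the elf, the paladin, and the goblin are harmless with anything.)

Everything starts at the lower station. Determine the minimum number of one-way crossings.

13

Counting alone: the keeper can take at most 1 across per trip to the upper station, so moving all 6 needs at least 6 loaded trips out, with a return between consecutive ones — at least 11 crossings.
The safety rule pushes this higher. Following every safe sequence of crossings, the most of the 6 that can be at the upper station as the cable car arrives there on crossing 11 is 5 — never all 6.
So no plan with fewer than 13 crossings exists, and this one achieves 13:
1. Keeper goes to the upper station with the orc.  [the lower station: the dwarf, the elf, the goblin, the paladin, the rogue | the upper station: the orc]
2. Keeper goes back to the lower station alone.  [the lower station: the dwarf, the elf, the goblin, the paladin, the rogue | the upper station: the orc]
3. Keeper goes to the upper station with the rogue.  [the lower station: the dwarf, the elf, the goblin, the paladin | the upper station: the orc, the rogue]
4. Keeper goes back to the lower station with the orc.  [the lower station: the dwarf, the elf, the goblin, the orc, the paladin | the upper station: the rogue]
5. Keeper goes to the upper station with the dwarf.  [the lower station: the elf, the goblin, the orc, the paladin | the upper station: the dwarf, the rogue]
6. Keeper goes back to the lower station alone.  [the lower station: the elf, the goblin, the orc, the paladin | the upper station: the dwarf, the rogue]
7. Keeper goes to the upper station with the elf.  [the lower station: the goblin, the orc, the paladin | the upper station: the dwarf, the elf, the rogue]
8. Keeper goes back to the lower station alone.  [the lower station: the goblin, the orc, the paladin | the upper station: the dwarf, the elf, the rogue]
9. Keeper goes to the upper station with the paladin.  [the lower station: the goblin, the orc | the upper station: the dwarf, the elf, the paladin, the rogue]
10. Keeper goes back to the lower station alone.  [the lower station: the goblin, the orc | the upper station: the dwarf, the elf, the paladin, the rogue]
11. Keeper goes to the upper station with the goblin.  [the lower station: the orc | the upper station: the dwarf, the elf, the goblin, the paladin, the rogue]
12. Keeper goes back to the lower station alone.  [the lower station: the orc | the upper station: the dwarf, the elf, the goblin, the paladin, the rogue]
13. Keeper goes to the upper station with the orc.  [the lower station: — | the upper station: the dwarf, the elf, the goblin, the orc, the paladin, the rogue]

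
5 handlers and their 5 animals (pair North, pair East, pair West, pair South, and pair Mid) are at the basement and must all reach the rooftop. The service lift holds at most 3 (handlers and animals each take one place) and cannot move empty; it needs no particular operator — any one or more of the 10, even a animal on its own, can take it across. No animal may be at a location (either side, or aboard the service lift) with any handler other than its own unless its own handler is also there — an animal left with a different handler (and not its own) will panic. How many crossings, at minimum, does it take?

Counting alone: each trip to the rooftop takes at most 3 across and each return brings at least 1 back, so after t trips out (and t−1 returns) at most 3t − (t−1) of the 10 are across; that first reaches 10 at t = 5, so at least 9 crossings are needed.
The safety rule pushes this higher. Following every safe sequence of crossings, the most of the 10 that can be at the rooftop as the service lift arrives there on crossing 9 is 9 — never all 10.
So no plan with fewer than 11 crossings exists, and this one achieves 11:
1. animal North and handler North cross → the rooftop.
2. handler North crosses ← the basement.
3. animal East, animal South, and animal West cross → the rooftop.
4. animal North crosses ← the basement.
5. handler East, handler South, and handler West cross → the rooftop.
6. animal East and handler East cross ← the basement.
7. handler East, handler Mid, and handler North cross → the rooftop.
8. animal West crosses ← the basement.
9. animal East and animal North cross → the rooftop.
10. animal North crosses ← the basement.
11. animal Mid, animal North, and animal West cross → the rooftop.

11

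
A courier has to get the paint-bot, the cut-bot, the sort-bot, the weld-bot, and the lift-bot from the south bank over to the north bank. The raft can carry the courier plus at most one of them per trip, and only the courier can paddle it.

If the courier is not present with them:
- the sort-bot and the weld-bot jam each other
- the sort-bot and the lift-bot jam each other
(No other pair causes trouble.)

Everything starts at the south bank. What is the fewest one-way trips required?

Counting alone: the courier can take at most 1 across per trip to the north bank, so moving all 5 needs at least 5 loaded trips out, with a return between consecutive ones — at least 9 crossings.
The safety rule pushes this higher. Following every safe sequence of crossings, the most of the 5 that can be at the north bank as the raft arrives there on crossing 9 is 4 — never all 5.
So no plan with fewer than 11 crossings exists, and this one achieves 11:
1. Courier goes to the north bank with the sort-bot.
2. Courier goes back to the south bank alone.
3. Courier goes to the north bank with the paint-bot.
4. Courier goes back to the south bank alone.
5. Courier goes to the north bank with the cut-bot.
6. Courier goes back to the south bank alone.
7. Courier goes to the north bank with the weld-bot.
8. Courier goes back to the south bank with the sort-bot.
9. Courier goes to the north bank with the lift-bot.
10. Courier goes back to the south bank alone.
11. Courier goes to the north bank with the sort-bot.

11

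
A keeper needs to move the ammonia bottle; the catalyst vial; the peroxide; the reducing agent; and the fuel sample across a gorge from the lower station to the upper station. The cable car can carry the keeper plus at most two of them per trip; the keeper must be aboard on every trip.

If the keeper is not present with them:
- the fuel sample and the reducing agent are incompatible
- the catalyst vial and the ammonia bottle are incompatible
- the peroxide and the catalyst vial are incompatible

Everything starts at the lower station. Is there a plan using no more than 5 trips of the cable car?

Yes

Yes — this plan uses 5 crossings (≤ 5):
1. Keeper goes to the upper station with the catalyst vial and the reducing agent.  [the lower station: the ammonia bottle, the fuel sample, the peroxide | the upper station: the catalyst vial, the reducing agent]
2. Keeper goes back to the lower station alone.  [the lower station: the ammonia bottle, the fuel sample, the peroxide | the upper station: the catalyst vial, the reducing agent]
3. Keeper goes to the upper station with the ammonia bottle and the peroxide.  [the lower station: the fuel sample | the upper station: the ammonia bottle, the catalyst vial, the peroxide, the reducing agent]
4. Keeper goes back to the lower station with the catalyst vial.  [the lower station: the catalyst vial, the fuel sample | the upper station: the ammonia bottle, the peroxide, the reducing agent]
5. Keeper goes to the upper station with the catalyst vial and the fuel sample.  [the lower station: — | the upper station: the ammonia bottle, the catalyst vial, the fuel sample, the peroxide, the reducing agent]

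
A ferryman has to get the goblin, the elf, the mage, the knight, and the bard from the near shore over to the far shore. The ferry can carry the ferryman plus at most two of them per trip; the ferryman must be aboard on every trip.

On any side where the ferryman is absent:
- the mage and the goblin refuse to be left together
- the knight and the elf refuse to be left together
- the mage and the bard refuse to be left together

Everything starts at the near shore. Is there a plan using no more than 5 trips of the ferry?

Yes

Yes — this plan uses 5 crossings (≤ 5):
1. Ferryman goes to the far shore with the elf and the mage.  [the near shore: the bard, the goblin, the knight | the far shore: the elf, the mage]
2. Ferryman goes back to the near shore alone.  [the near shore: the bard, the goblin, the knight | the far shore: the elf, the mage]
3. Ferryman goes to the far shore with the bard and the goblin.  [the near shore: the knight | the far shore: the bard, the elf, the goblin, the mage]
4. Ferryman goes back to the near shore with the mage.  [the near shore: the knight, the mage | the far shore: the bard, the elf, the goblin]
5. Ferryman goes to the far shore with the knight and the mage.  [the near shore: — | the far shore: the bard, the elf, the goblin, the knight, the mage]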